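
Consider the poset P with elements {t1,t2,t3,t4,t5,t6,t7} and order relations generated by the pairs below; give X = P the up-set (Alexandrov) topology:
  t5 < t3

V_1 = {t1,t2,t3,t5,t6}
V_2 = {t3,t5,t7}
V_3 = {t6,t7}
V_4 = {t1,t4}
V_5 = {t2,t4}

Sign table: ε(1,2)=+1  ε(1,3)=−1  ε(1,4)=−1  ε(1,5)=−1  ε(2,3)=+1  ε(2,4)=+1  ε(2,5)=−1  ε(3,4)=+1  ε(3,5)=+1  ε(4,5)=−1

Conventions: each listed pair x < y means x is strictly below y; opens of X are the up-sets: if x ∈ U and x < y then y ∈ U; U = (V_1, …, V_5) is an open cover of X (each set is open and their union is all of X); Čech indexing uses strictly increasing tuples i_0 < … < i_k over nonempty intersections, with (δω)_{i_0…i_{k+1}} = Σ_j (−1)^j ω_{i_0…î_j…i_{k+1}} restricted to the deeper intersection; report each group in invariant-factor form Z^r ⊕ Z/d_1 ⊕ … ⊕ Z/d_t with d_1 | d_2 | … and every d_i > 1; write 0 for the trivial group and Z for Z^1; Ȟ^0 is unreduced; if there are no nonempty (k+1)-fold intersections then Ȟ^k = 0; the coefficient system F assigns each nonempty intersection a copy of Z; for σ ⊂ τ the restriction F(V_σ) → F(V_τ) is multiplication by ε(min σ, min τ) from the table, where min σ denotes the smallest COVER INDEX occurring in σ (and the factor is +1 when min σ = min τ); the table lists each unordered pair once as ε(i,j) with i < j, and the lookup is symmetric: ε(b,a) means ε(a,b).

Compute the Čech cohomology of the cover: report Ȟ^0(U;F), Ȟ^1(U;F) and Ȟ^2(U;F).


Ȟ^0 ≅ 0,  Ȟ^1 ≅ Z ⊕ Z/2,  Ȟ^2 ≅ 0

nonempty overlaps:
  V12={t3,t5} V13={t6} V14={t1} V15={t2} V23={t7} V45={t4}
C dims 5,6; δ0: rk 5, SNF 1^4·2
degree 0: 5−5−0 = 0 → Ȟ^0 ≅ 0
degree 1: 6−0−5 = 1 plus torsion [2] → Ȟ^1 ≅ Z ⊕ Z/2
degree 2: 0−0−0 = 0 → Ȟ^2 ≅ 0


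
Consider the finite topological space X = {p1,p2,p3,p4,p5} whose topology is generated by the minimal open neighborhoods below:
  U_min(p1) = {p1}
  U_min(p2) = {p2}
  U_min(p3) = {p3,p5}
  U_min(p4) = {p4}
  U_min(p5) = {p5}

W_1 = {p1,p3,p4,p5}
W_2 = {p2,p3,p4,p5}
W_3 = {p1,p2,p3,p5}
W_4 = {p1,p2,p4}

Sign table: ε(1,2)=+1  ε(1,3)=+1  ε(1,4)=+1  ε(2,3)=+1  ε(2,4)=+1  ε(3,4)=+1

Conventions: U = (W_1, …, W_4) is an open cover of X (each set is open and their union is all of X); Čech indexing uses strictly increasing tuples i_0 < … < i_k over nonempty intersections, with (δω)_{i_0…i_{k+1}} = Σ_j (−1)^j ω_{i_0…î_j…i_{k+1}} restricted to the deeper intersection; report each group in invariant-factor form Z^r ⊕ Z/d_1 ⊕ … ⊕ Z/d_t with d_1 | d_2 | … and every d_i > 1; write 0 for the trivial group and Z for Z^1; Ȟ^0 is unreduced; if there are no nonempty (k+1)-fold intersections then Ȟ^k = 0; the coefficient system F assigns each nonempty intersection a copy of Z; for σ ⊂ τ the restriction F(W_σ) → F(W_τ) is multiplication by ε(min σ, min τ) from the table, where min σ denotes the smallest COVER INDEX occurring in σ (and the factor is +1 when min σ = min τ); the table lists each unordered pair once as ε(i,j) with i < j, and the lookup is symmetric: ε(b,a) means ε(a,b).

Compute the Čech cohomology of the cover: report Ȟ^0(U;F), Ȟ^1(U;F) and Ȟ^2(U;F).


nonempty overlaps:
  W12={p3,p4,p5} W13={p1,p3,p5} W14={p1,p4} W23={p2,p3,p5} W24={p2,p4} W34={p1,p2}
  W123={p3,p5} W124={p4} W134={p1} W234={p2}
C dims 4,6,4; δ0: rk 3, SNF 1^3; δ1: rk 3, SNF 1^3
degree 0: 4−3−0 = 1 → Ȟ^0 ≅ Z
degree 1: 6−3−3 = 0 → Ȟ^1 ≅ 0
degree 2: 4−0−3 = 1 → Ȟ^2 ≅ Z

Ȟ^0 = Z, Ȟ^1 = 0 and Ȟ^2 = Z


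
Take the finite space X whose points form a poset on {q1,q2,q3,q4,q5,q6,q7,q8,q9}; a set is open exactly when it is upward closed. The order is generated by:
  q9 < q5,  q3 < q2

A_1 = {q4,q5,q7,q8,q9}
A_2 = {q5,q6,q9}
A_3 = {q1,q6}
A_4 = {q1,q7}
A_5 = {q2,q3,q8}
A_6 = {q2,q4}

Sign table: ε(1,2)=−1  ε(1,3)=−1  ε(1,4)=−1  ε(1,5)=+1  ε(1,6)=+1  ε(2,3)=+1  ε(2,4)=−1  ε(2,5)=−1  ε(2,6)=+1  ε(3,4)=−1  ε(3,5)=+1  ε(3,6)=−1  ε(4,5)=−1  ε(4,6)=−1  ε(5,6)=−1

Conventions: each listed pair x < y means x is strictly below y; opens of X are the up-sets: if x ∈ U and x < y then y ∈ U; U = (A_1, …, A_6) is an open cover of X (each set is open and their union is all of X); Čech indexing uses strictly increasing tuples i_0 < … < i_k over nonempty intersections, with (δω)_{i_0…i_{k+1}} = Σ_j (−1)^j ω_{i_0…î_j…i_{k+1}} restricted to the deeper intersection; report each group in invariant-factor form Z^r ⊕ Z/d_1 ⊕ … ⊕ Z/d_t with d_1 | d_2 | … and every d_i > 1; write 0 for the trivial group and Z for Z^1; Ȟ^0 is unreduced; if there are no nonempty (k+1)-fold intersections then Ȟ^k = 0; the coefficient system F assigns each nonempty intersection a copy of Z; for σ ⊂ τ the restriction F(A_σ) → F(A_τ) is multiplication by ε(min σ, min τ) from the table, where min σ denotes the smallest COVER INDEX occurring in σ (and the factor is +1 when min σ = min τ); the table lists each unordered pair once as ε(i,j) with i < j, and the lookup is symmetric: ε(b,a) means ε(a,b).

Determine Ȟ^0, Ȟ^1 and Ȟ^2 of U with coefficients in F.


Ȟ^0 ≅ 0; Ȟ^1 ≅ Z ⊕ Z/2; Ȟ^2 ≅ 0

intersection data:
  A12={q5,q9} A14={q7} A15={q8} A16={q4} A23={q6} A34={q1} A56={q2}
C dims 6,7; δ0: rk 6, SNF 1^5·2
Ȟ^0 = (6 − 6) − 0 = 0, so Ȟ^0 ≅ 0
Ȟ^1 = (7 − 0) − 6 = 1 plus torsion [2], so Ȟ^1 ≅ Z ⊕ Z/2
Ȟ^2 = (0 − 0) − 0 = 0, so Ȟ^2 ≅ 0


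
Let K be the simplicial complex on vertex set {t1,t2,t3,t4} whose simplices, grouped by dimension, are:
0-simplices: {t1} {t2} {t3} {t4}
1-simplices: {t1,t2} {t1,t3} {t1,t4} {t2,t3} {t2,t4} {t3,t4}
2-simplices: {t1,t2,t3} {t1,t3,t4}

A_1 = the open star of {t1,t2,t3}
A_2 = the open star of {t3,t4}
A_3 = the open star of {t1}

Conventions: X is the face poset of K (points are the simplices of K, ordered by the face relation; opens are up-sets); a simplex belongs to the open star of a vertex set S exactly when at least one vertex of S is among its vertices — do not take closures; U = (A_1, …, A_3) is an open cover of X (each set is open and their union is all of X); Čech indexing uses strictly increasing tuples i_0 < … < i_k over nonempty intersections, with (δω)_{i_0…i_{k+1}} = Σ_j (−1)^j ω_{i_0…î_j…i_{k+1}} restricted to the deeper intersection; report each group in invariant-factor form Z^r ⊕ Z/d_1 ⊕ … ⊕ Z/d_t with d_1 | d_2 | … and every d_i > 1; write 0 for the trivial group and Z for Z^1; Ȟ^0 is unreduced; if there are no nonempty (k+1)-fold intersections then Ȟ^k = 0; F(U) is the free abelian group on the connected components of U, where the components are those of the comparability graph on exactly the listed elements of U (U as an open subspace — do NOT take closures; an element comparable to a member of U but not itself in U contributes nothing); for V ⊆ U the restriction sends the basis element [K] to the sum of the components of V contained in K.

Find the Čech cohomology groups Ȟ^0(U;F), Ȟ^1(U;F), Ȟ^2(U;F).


Ȟ^0(U;F) ≅ Z; Ȟ^1(U;F) ≅ Z; Ȟ^2(U;F) ≅ 0

nonempty overlaps:
  A1={{t1},{t2},{t3},{t1,t2},{t1,t3},{t1,t4},{t2,t3},{t2,t4},{t3,t4},{t1,t2,t3},{t1,t3,t4}} A2={{t3},{t4},{t1,t3},{t1,t4},{t2,t3},{t2,t4},{t3,t4},{t1,t2,t3},{t1,t3,t4}} A3={{t1},{t1,t2},{t1,t3},{t1,t4},{t1,t2,t3},{t1,t3,t4}}
  A12={{t3},{t1,t3},{t1,t4},{t2,t3},{t2,t4},{t3,t4},{t1,t2,t3},{t1,t3,t4}} A13={{t1},{t1,t2},{t1,t3},{t1,t4},{t1,t2,t3},{t1,t3,t4}} A23={{t1,t3},{t1,t4},{t1,t2,t3},{t1,t3,t4}}
  A123={{t1,t3},{t1,t4},{t1,t2,t3},{t1,t3,t4}}
components per intersection:
  A1: {{t1},{t2},{t3},{t1,t2},{t1,t3},{t1,t4},{t2,t3},{t2,t4},{t3,t4},{t1,t2,t3},{t1,t3,t4}}
  A2: {{t3},{t4},{t1,t3},{t1,t4},{t2,t3},{t2,t4},{t3,t4},{t1,t2,t3},{t1,t3,t4}}
  A3: {{t1},{t1,t2},{t1,t3},{t1,t4},{t1,t2,t3},{t1,t3,t4}}
  A12: {{t3},{t1,t3},{t1,t4},{t2,t3},{t3,t4},{t1,t2,t3},{t1,t3,t4}} {{t2,t4}}
  A13: {{t1},{t1,t2},{t1,t3},{t1,t4},{t1,t2,t3},{t1,t3,t4}}
  A23: {{t1,t3},{t1,t4},{t1,t2,t3},{t1,t3,t4}}
  A123: {{t1,t3},{t1,t4},{t1,t2,t3},{t1,t3,t4}}
C dims 3,4,1; δ0: rk 2, SNF 1^2; δ1: rk 1, SNF 1^1
degree 0: 3−2−0 = 1 → Ȟ^0 ≅ Z
degree 1: 4−1−2 = 1 → Ȟ^1 ≅ Z
degree 2: 1−0−1 = 0 → Ȟ^2 ≅ 0


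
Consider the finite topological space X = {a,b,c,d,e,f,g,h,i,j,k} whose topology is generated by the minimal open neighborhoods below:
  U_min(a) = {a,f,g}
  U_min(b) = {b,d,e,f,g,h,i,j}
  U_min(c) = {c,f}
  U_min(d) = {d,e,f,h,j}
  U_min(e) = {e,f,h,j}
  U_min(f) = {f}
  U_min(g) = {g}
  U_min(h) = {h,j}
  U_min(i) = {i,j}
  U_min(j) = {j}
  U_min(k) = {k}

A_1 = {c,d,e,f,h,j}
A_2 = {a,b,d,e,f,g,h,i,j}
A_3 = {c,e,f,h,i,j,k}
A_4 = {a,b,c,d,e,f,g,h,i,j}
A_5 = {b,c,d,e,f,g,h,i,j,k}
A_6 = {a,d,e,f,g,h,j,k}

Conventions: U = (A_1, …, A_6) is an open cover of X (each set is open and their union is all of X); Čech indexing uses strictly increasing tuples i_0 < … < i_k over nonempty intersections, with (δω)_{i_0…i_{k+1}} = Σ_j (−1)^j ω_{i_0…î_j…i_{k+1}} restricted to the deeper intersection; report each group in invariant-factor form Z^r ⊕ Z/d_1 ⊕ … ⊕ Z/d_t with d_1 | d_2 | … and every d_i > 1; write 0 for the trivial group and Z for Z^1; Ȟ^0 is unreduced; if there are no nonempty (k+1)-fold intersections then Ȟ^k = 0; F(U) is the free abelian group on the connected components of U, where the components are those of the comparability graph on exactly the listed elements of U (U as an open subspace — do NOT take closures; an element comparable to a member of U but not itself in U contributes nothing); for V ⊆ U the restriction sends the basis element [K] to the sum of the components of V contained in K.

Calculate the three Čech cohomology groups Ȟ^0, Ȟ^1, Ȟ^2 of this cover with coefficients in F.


nonempty intersections:
  A12={d,e,f,h,j} A13={c,e,f,h,j} A14={c,d,e,f,h,j} A15={c,d,e,f,h,j} A16={d,e,f,h,j} A23={e,f,h,i,j} A24={a,b,d,e,f,g,h,i,j} A25={b,d,e,f,g,h,i,j} A26={a,d,e,f,g,h,j} A34={c,e,f,h,i,j} A35={c,e,f,h,i,j,k} A36={e,f,h,j,k} A45={b,c,d,e,f,g,h,i,j} A46={a,d,e,f,g,h,j} A56={d,e,f,g,h,j,k}
  A123={e,f,h,j} A124={d,e,f,h,j} A125={d,e,f,h,j} A126={d,e,f,h,j} A134={c,e,f,h,j} A135={c,e,f,h,j} A136={e,f,h,j} A145={c,d,e,f,h,j} A146={d,e,f,h,j} A156={d,e,f,h,j} A234={e,f,h,i,j} A235={e,f,h,i,j} A236={e,f,h,j} A245={b,d,e,f,g,h,i,j} A246={a,d,e,f,g,h,j} A256={d,e,f,g,h,j} A345={c,e,f,h,i,j} A346={e,f,h,j} A356={e,f,h,j,k} A456={d,e,f,g,h,j}
  A1234={e,f,h,j} A1235={e,f,h,j} A1236={e,f,h,j} A1245={d,e,f,h,j} A1246={d,e,f,h,j} A1256={d,e,f,h,j} A1345={c,e,f,h,j} A1346={e,f,h,j} A1356={e,f,h,j} A1456={d,e,f,h,j} A2345={e,f,h,i,j} A2346={e,f,h,j} A2356={e,f,h,j} A2456={d,e,f,g,h,j} A3456={e,f,h,j}
  A12345={e,f,h,j} A12346={e,f,h,j} A12356={e,f,h,j} A12456={d,e,f,h,j} A13456={e,f,h,j} A23456={e,f,h,j}
  A123456={e,f,h,j}
components per intersection:
  A1: {c,d,e,f,h,j}
  A2: {a,b,d,e,f,g,h,i,j}
  A3: {c,e,f,h,i,j} {k}
  A4: {a,b,c,d,e,f,g,h,i,j}
  A5: {b,c,d,e,f,g,h,i,j} {k}
  A6: {a,d,e,f,g,h,j} {k}
  A12: {d,e,f,h,j}
  A13: {c,e,f,h,j}
  A14: {c,d,e,f,h,j}
  A15: {c,d,e,f,h,j}
  A16: {d,e,f,h,j}
  A23: {e,f,h,i,j}
  A24: {a,b,d,e,f,g,h,i,j}
  A25: {b,d,e,f,g,h,i,j}
  A26: {a,d,e,f,g,h,j}
  A34: {c,e,f,h,i,j}
  A35: {c,e,f,h,i,j} {k}
  A36: {e,f,h,j} {k}
  A45: {b,c,d,e,f,g,h,i,j}
  A46: {a,d,e,f,g,h,j}
  A56: {d,e,f,h,j} {g} {k}
  A123: {e,f,h,j}
  A124: {d,e,f,h,j}
  A125: {d,e,f,h,j}
  A126: {d,e,f,h,j}
  A134: {c,e,f,h,j}
  A135: {c,e,f,h,j}
  A136: {e,f,h,j}
  A145: {c,d,e,f,h,j}
  A146: {d,e,f,h,j}
  A156: {d,e,f,h,j}
  A234: {e,f,h,i,j}
  A235: {e,f,h,i,j}
  A236: {e,f,h,j}
  A245: {b,d,e,f,g,h,i,j}
  A246: {a,d,e,f,g,h,j}
  A256: {d,e,f,h,j} {g}
  A345: {c,e,f,h,i,j}
  A346: {e,f,h,j}
  A356: {e,f,h,j} {k}
  A456: {d,e,f,h,j} {g}
  A1234: {e,f,h,j}
  A1235: {e,f,h,j}
  A1236: {e,f,h,j}
  A1245: {d,e,f,h,j}
  A1246: {d,e,f,h,j}
  A1256: {d,e,f,h,j}
  A1345: {c,e,f,h,j}
  A1346: {e,f,h,j}
  A1356: {e,f,h,j}
  A1456: {d,e,f,h,j}
  A2345: {e,f,h,i,j}
  A2346: {e,f,h,j}
  A2356: {e,f,h,j}
  A2456: {d,e,f,h,j} {g}
  A3456: {e,f,h,j}
  A12345: {e,f,h,j}
  A12346: {e,f,h,j}
  A12356: {e,f,h,j}
  A12456: {d,e,f,h,j}
  A13456: {e,f,h,j}
  A23456: {e,f,h,j}
  A123456: {e,f,h,j}
C dims 9,19,23,16; δ0: rk 7, SNF 1^7; δ1: rk 12, SNF 1^12; δ2: rk 11, SNF 1^11
Ȟ^0: (9−7)−0=2 ⇒ Z^2
Ȟ^1: (19−12)−7=0 ⇒ 0
Ȟ^2: (23−11)−12=0 ⇒ 0

Ȟ^0 = Z^2, Ȟ^1 = 0 and Ȟ^2 = 0


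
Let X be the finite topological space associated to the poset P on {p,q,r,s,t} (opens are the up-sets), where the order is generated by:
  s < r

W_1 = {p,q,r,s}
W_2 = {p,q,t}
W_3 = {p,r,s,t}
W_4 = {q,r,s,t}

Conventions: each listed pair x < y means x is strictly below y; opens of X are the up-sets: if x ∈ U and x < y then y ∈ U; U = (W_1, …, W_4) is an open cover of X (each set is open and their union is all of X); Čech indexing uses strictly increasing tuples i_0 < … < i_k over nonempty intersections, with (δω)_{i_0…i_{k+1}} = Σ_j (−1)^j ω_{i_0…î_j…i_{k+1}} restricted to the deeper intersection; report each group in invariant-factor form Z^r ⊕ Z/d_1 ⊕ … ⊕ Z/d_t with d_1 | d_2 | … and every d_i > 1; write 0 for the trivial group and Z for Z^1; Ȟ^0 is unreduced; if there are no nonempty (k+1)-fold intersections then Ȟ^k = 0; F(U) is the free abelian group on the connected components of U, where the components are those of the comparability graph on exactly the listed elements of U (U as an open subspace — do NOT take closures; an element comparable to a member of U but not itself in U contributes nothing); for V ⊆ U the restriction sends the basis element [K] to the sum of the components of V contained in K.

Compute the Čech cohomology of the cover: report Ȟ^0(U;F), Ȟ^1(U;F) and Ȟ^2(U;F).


intersection data:
  W12={p,q} W13={p,r,s} W14={q,r,s} W23={p,t} W24={q,t} W34={r,s,t}
  W123={p} W124={q} W134={r,s} W234={t}
components per intersection:
  W1: {p} {q} {r,s}
  W2: {p} {q} {t}
  W3: {p} {r,s} {t}
  W4: {q} {r,s} {t}
  W12: {p} {q}
  W13: {p} {r,s}
  W14: {q} {r,s}
  W23: {p} {t}
  W24: {q} {t}
  W34: {r,s} {t}
  W123: {p}
  W124: {q}
  W134: {r,s}
  W234: {t}
C dims 12,12,4; δ0: rk 8, SNF 1^8; δ1: rk 4, SNF 1^4
Ȟ^0 = (12 − 8) − 0 = 4, so Ȟ^0 ≅ Z^4
Ȟ^1 = (12 − 4) − 8 = 0, so Ȟ^1 ≅ 0
Ȟ^2 = (4 − 0) − 4 = 0, so Ȟ^2 ≅ 0

Ȟ^0 ≅ Z^4,  Ȟ^1 ≅ 0,  Ȟ^2 ≅ 0


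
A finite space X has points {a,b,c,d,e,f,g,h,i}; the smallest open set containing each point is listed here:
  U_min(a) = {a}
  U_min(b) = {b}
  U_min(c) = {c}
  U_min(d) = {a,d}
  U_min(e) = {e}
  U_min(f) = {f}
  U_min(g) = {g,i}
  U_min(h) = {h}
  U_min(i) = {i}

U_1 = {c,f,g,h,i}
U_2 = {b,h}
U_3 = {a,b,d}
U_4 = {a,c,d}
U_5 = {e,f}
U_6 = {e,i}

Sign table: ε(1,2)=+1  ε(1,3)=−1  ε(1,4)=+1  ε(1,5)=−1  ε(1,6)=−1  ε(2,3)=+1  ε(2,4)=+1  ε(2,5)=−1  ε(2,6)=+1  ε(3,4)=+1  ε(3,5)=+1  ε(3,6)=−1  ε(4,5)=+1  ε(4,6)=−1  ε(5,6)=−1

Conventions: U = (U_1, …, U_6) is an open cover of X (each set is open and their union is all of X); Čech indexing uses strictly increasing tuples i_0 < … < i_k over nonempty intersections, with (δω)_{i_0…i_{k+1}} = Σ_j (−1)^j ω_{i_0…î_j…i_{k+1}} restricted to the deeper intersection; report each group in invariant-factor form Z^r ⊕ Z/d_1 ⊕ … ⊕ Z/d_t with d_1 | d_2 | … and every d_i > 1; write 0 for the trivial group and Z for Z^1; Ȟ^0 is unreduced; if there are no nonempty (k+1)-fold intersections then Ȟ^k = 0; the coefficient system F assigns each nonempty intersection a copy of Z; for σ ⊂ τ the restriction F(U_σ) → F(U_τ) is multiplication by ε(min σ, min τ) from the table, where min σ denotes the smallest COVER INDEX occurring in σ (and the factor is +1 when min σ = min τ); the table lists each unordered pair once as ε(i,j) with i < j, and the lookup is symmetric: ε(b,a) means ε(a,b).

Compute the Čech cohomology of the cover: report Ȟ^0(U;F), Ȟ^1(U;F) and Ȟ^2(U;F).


nonempty intersections:
  U12={h} U14={c} U15={f} U16={i} U23={b} U34={a,d} U56={e}
C dims 6,7; δ0: rk 6, SNF 1^5·2
Ȟ^0: (6−6)−0=0 ⇒ 0
Ȟ^1: (7−0)−6=1 plus torsion [2] ⇒ Z ⊕ Z/2
Ȟ^2: (0−0)−0=0 ⇒ 0

Ȟ^0 ≅ 0, Ȟ^1 ≅ Z ⊕ Z/2 and Ȟ^2 ≅ 0


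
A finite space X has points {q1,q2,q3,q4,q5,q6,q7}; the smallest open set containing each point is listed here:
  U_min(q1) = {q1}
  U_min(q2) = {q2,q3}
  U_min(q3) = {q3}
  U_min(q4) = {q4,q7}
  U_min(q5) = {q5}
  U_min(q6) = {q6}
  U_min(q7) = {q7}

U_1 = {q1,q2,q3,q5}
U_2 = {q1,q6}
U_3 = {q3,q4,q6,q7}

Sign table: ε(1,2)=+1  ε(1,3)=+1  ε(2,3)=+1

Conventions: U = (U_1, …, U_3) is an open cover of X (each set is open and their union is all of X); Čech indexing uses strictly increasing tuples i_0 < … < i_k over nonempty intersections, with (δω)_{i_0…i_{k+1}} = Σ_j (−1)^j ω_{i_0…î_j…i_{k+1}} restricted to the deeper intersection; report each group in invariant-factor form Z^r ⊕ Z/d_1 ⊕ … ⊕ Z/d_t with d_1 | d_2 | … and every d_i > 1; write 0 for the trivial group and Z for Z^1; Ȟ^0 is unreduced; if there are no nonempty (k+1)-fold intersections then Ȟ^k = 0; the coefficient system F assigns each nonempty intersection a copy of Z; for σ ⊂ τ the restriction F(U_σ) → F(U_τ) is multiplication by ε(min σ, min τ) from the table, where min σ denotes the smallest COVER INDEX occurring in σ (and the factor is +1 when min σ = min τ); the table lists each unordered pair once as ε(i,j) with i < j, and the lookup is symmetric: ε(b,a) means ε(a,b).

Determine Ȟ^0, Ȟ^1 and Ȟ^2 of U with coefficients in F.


Ȟ^0(U;F) ≅ Z, Ȟ^1(U;F) ≅ Z, Ȟ^2(U;F) ≅ 0

nonempty intersections:
  U12={q1} U13={q3} U23={q6}
C dims 3,3; δ0: rk 2, SNF 1^2
Ȟ^0: (3−2)−0=1 ⇒ Z
Ȟ^1: (3−0)−2=1 ⇒ Z
Ȟ^2: (0−0)−0=0 ⇒ 0


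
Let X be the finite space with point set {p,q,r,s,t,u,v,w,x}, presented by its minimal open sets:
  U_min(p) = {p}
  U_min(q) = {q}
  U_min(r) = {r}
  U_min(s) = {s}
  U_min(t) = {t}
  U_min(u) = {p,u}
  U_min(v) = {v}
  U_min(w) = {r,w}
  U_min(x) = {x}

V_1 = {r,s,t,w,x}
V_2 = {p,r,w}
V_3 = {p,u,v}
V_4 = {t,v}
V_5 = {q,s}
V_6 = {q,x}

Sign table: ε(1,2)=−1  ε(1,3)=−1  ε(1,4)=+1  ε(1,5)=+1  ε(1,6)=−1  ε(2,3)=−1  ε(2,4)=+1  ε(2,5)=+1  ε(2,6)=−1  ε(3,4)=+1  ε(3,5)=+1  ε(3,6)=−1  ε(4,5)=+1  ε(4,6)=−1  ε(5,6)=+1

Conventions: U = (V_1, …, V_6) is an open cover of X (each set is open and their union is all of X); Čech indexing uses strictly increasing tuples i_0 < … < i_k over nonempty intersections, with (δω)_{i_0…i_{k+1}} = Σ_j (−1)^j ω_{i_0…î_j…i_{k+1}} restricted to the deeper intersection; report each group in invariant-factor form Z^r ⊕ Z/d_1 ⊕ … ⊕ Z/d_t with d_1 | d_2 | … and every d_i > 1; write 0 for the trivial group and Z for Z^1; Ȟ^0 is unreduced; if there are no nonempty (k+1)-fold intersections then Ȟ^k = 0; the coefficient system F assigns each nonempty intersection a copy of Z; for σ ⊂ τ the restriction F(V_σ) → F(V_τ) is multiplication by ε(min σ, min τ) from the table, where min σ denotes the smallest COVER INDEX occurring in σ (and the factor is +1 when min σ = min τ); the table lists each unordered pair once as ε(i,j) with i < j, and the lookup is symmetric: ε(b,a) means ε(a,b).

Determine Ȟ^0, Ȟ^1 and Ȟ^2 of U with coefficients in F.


Ȟ^0 ≅ 0, Ȟ^1 ≅ Z ⊕ Z/2, Ȟ^2 ≅ 0

nonempty overlaps:
  V12={r,w} V14={t} V15={s} V16={x} V23={p} V34={v} V56={q}
C dims 6,7; δ0: rk 6, SNF 1^5·2
degree 0: 6−6−0 = 0 → Ȟ^0 ≅ 0
degree 1: 7−0−6 = 1 plus torsion [2] → Ȟ^1 ≅ Z ⊕ Z/2
degree 2: 0−0−0 = 0 → Ȟ^2 ≅ 0


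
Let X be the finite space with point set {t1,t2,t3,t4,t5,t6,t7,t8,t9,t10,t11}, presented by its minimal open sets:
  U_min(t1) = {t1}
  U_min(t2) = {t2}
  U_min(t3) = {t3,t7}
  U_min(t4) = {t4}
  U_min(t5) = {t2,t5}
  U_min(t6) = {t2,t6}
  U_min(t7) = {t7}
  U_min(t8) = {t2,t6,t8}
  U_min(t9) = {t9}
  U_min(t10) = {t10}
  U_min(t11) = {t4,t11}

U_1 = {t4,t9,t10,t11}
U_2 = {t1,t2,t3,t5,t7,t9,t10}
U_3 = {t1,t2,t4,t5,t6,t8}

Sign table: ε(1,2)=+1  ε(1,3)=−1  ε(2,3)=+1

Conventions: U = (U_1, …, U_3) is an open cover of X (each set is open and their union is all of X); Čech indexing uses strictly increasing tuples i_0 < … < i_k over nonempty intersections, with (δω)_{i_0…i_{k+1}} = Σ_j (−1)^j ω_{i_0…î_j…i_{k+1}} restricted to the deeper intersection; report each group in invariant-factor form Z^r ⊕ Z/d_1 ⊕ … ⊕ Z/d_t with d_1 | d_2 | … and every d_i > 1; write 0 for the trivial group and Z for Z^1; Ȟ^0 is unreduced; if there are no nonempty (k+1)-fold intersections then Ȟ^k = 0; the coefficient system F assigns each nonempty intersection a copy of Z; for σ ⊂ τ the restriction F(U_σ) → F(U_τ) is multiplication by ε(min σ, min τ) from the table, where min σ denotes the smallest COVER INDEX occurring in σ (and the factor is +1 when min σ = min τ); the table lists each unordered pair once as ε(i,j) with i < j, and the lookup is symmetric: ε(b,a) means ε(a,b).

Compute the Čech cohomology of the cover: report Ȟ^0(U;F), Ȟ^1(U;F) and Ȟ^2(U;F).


Ȟ^0 = 0, Ȟ^1 = Z/2, Ȟ^2 = 0

intersection data:
  U12={t9,t10} U13={t4} U23={t1,t2,t5}
C dims 3,3; δ0: rk 3, SNF 1^2·2
Ȟ^0 = (3 − 3) − 0 = 0, so Ȟ^0 ≅ 0
Ȟ^1 = (3 − 0) − 3 = 0 plus torsion [2], so Ȟ^1 ≅ Z/2
Ȟ^2 = (0 − 0) − 0 = 0, so Ȟ^2 ≅ 0


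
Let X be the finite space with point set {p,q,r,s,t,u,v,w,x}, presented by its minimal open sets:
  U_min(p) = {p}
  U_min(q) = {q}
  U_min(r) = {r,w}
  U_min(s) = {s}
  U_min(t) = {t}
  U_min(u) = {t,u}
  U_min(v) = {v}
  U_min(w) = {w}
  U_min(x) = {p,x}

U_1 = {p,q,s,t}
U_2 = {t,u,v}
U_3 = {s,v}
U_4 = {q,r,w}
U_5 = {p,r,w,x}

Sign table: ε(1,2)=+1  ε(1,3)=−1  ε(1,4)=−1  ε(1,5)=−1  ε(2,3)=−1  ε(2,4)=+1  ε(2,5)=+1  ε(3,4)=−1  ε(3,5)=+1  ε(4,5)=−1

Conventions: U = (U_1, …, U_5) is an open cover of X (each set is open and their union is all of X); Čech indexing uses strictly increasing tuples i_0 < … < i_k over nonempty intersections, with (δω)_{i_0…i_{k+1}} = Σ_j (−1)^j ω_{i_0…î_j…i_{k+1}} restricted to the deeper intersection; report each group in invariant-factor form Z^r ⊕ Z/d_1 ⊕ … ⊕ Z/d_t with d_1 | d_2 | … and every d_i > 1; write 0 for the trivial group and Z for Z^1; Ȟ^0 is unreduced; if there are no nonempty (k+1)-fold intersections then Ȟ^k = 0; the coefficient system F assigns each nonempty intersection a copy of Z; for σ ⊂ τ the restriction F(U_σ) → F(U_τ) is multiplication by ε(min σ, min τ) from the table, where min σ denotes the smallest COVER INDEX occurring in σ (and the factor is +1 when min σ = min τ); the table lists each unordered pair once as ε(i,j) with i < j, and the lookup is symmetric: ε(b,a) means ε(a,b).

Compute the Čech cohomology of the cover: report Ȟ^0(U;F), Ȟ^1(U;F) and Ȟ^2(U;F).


Ȟ^0(U;F) ≅ 0,  Ȟ^1(U;F) ≅ Z ⊕ Z/2,  Ȟ^2(U;F) ≅ 0

nonempty intersections:
  U12={t} U13={s} U14={q} U15={p} U23={v} U45={r,w}
C dims 5,6; δ0: rk 5, SNF 1^4·2
Ȟ^0: (5−5)−0=0 ⇒ 0
Ȟ^1: (6−0)−5=1 plus torsion [2] ⇒ Z ⊕ Z/2
Ȟ^2: (0−0)−0=0 ⇒ 0


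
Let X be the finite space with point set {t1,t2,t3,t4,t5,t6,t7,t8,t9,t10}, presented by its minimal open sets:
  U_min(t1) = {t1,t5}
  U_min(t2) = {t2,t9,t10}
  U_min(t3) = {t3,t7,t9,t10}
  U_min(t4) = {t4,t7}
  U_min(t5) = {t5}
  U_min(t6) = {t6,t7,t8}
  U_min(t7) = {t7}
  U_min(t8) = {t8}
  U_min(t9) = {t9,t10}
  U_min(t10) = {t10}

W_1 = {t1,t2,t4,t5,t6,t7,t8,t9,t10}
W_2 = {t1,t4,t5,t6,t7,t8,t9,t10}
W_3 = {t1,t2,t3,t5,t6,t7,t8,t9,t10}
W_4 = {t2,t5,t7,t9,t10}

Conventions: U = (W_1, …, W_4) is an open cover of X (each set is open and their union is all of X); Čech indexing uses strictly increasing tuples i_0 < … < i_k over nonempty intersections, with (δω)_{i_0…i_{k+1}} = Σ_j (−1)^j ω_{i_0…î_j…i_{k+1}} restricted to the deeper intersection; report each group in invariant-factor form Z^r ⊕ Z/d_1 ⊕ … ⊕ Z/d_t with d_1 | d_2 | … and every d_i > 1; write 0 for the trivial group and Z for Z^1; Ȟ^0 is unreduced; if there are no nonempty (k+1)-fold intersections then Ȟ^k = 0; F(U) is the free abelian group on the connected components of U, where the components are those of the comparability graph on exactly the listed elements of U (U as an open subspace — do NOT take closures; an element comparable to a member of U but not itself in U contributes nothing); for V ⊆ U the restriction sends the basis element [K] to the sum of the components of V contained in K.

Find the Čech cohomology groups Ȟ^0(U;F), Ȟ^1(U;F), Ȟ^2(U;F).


nonempty intersections:
  W12={t1,t4,t5,t6,t7,t8,t9,t10} W13={t1,t2,t5,t6,t7,t8,t9,t10} W14={t2,t5,t7,t9,t10} W23={t1,t5,t6,t7,t8,t9,t10} W24={t5,t7,t9,t10} W34={t2,t5,t7,t9,t10}
  W123={t1,t5,t6,t7,t8,t9,t10} W124={t5,t7,t9,t10} W134={t2,t5,t7,t9,t10} W234={t5,t7,t9,t10}
  W1234={t5,t7,t9,t10}
components per intersection:
  W1: {t1,t5} {t2,t9,t10} {t4,t6,t7,t8}
  W2: {t1,t5} {t4,t6,t7,t8} {t9,t10}
  W3: {t1,t5} {t2,t3,t6,t7,t8,t9,t10}
  W4: {t2,t9,t10} {t5} {t7}
  W12: {t1,t5} {t4,t6,t7,t8} {t9,t10}
  W13: {t1,t5} {t2,t9,t10} {t6,t7,t8}
  W14: {t2,t9,t10} {t5} {t7}
  W23: {t1,t5} {t6,t7,t8} {t9,t10}
  W24: {t5} {t7} {t9,t10}
  W34: {t2,t9,t10} {t5} {t7}
  W123: {t1,t5} {t6,t7,t8} {t9,t10}
  W124: {t5} {t7} {t9,t10}
  W134: {t2,t9,t10} {t5} {t7}
  W234: {t5} {t7} {t9,t10}
  W1234: {t5} {t7} {t9,t10}
C dims 11,18,12,3; δ0: rk 9, SNF 1^9; δ1: rk 9, SNF 1^9; δ2: rk 3, SNF 1^3
Ȟ^0: (11−9)−0=2 ⇒ Z^2
Ȟ^1: (18−9)−9=0 ⇒ 0
Ȟ^2: (12−3)−9=0 ⇒ 0

Ȟ^0 ≅ Z^2, Ȟ^1 ≅ 0 and Ȟ^2 ≅ 0


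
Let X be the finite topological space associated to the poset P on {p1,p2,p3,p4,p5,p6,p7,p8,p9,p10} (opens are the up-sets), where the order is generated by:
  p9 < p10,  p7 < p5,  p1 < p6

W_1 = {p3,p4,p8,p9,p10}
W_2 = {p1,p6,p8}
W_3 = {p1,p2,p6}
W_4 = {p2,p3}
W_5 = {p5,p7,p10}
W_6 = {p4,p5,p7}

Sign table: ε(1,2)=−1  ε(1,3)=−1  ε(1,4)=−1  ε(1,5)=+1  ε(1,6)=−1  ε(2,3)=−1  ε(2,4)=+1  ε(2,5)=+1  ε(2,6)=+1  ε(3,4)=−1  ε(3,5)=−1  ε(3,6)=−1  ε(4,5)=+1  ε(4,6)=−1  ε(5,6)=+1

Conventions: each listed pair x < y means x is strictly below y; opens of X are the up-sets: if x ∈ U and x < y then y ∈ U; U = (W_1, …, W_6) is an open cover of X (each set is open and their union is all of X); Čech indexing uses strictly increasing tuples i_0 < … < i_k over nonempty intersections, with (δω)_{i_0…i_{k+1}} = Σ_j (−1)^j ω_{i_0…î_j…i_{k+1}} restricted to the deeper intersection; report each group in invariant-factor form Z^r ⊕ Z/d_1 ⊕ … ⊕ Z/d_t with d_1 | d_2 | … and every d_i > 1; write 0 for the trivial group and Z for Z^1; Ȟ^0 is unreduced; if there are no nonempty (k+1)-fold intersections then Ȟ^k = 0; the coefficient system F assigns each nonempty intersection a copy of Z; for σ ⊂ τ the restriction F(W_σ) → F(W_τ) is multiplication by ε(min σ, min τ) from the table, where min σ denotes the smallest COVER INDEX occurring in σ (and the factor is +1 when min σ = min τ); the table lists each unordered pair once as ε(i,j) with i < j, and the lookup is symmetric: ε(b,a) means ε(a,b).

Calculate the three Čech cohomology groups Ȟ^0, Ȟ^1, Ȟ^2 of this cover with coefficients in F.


nonempty overlaps:
  W12={p8} W14={p3} W15={p10} W16={p4} W23={p1,p6} W34={p2} W56={p5,p7}
C dims 6,7; δ0: rk 6, SNF 1^5·2
degree 0: 6−6−0 = 0 → Ȟ^0 ≅ 0
degree 1: 7−0−6 = 1 plus torsion [2] → Ȟ^1 ≅ Z ⊕ Z/2
degree 2: 0−0−0 = 0 → Ȟ^2 ≅ 0

Ȟ^0 = 0,  Ȟ^1 = Z ⊕ Z/2,  Ȟ^2 = 0


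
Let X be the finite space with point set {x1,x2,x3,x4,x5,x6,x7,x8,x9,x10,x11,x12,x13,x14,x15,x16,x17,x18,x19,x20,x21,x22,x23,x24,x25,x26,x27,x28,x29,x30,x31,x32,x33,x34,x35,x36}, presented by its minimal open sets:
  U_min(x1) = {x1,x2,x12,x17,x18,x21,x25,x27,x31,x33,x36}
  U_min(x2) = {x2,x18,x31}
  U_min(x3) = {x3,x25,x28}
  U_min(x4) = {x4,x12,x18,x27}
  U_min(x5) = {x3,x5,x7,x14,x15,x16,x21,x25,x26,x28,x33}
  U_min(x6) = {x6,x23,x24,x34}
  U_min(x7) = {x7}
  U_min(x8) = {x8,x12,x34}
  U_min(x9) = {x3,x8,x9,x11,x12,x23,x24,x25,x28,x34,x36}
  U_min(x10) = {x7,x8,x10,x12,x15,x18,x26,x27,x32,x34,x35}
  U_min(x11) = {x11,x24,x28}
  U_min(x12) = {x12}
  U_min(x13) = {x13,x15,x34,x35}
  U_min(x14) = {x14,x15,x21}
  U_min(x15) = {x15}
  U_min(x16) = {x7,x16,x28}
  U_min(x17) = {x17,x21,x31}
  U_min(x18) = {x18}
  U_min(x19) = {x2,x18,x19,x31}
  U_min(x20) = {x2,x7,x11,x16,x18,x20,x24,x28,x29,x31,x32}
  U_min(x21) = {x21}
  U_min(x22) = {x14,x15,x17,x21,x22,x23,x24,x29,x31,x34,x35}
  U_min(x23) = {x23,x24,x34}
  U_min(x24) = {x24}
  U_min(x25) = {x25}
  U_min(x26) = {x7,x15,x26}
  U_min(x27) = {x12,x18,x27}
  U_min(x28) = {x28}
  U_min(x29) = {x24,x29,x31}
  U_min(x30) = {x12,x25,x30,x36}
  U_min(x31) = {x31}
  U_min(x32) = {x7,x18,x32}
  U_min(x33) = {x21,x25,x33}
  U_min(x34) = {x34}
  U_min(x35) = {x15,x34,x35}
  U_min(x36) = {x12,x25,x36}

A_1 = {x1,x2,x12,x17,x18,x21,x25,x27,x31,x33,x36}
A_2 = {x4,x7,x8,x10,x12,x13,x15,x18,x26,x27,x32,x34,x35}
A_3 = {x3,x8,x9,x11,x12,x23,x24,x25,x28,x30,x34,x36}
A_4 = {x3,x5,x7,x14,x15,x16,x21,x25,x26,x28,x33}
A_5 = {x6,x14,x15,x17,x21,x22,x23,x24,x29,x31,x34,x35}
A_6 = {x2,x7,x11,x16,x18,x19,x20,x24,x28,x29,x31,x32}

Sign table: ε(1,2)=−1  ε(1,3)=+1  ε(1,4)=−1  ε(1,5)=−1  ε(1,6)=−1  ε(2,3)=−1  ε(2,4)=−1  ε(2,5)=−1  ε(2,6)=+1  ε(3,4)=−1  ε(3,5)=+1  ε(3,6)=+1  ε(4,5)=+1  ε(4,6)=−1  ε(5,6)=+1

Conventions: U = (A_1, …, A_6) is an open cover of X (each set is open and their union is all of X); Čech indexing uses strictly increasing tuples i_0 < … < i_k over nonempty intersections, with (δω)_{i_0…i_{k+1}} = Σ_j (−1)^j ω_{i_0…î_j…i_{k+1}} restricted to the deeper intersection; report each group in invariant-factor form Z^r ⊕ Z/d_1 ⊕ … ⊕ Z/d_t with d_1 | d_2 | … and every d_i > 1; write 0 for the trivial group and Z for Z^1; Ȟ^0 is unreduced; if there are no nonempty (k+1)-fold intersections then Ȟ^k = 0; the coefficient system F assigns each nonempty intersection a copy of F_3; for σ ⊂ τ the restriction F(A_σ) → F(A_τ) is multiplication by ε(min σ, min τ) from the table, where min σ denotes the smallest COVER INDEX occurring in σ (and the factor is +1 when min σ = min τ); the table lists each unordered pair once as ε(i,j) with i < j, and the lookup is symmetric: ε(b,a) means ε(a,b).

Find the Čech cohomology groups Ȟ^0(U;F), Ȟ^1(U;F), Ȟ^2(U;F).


Ȟ^0 ≅ 0, Ȟ^1 ≅ 0 and Ȟ^2 ≅ Z/3

intersection data:
  A12={x12,x18,x27} A13={x12,x25,x36} A14={x21,x25,x33} A15={x17,x21,x31} A16={x2,x18,x31} A23={x8,x12,x34} A24={x7,x15,x26} A25={x15,x34,x35} A26={x7,x18,x32} A34={x3,x25,x28} A35={x23,x24,x34} A36={x11,x24,x28} A45={x14,x15,x21} A46={x7,x16,x28} A56={x24,x29,x31}
  A123={x12} A126={x18} A134={x25} A145={x21} A156={x31} A235={x34} A245={x15} A246={x7} A346={x28} A356={x24}
C dims 6,15,10; δ0: rk_F3 6; δ1: rk_F3 9
Ȟ^0 = (6 − 6) − 0 = 0, so Ȟ^0 ≅ 0
Ȟ^1 = (15 − 9) − 6 = 0, so Ȟ^1 ≅ 0
Ȟ^2 = (10 − 0) − 9 = 1, so Ȟ^2 ≅ Z/3


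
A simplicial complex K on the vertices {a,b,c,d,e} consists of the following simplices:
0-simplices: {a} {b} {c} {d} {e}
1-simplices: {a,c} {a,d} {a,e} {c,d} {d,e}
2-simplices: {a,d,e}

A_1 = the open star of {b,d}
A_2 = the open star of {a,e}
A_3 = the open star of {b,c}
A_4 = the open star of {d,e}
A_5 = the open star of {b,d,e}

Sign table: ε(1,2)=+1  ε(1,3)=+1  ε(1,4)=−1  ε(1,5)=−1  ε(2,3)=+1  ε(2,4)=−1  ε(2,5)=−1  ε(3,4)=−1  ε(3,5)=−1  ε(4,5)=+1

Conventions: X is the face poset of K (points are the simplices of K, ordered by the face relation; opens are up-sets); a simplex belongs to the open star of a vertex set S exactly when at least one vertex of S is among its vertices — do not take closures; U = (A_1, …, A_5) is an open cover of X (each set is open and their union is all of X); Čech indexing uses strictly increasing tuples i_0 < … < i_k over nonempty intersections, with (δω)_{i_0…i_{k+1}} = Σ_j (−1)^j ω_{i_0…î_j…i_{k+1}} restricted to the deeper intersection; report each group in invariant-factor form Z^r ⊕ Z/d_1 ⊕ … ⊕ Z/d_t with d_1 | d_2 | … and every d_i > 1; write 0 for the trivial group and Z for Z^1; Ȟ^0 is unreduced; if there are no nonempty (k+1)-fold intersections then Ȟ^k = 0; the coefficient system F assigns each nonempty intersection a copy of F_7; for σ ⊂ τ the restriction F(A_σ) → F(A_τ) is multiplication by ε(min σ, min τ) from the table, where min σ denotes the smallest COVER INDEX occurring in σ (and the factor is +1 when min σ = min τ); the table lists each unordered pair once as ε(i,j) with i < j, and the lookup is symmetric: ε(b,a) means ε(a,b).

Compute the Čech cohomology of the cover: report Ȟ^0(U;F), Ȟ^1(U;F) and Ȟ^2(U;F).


nerve simplices:
  A1={{b},{d},{a,d},{c,d},{d,e},{a,d,e}} A2={{a},{e},{a,c},{a,d},{a,e},{d,e},{a,d,e}} A3={{b},{c},{a,c},{c,d}} A4={{d},{e},{a,d},{a,e},{c,d},{d,e},{a,d,e}} A5={{b},{d},{e},{a,d},{a,e},{c,d},{d,e},{a,d,e}}
  A12={{a,d},{d,e},{a,d,e}} A13={{b},{c,d}} A14={{d},{a,d},{c,d},{d,e},{a,d,e}} A15={{b},{d},{a,d},{c,d},{d,e},{a,d,e}} A23={{a,c}} A24={{e},{a,d},{a,e},{d,e},{a,d,e}} A25={{e},{a,d},{a,e},{d,e},{a,d,e}} A34={{c,d}} A35={{b},{c,d}} A45={{d},{e},{a,d},{a,e},{c,d},{d,e},{a,d,e}}
  A124={{a,d},{d,e},{a,d,e}} A125={{a,d},{d,e},{a,d,e}} A134={{c,d}} A135={{b},{c,d}} A145={{d},{a,d},{c,d},{d,e},{a,d,e}} A245={{e},{a,d},{a,e},{d,e},{a,d,e}} A345={{c,d}}
  A1245={{a,d},{d,e},{a,d,e}} A1345={{c,d}}
C dims 5,10,7,2; δ0: rk_F7 4; δ1: rk_F7 5; δ2: rk_F7 2
degree 0: 5−4−0 = 1 → Ȟ^0 ≅ Z/7
degree 1: 10−5−4 = 1 → Ȟ^1 ≅ Z/7
degree 2: 7−2−5 = 0 → Ȟ^2 ≅ 0

Ȟ^0 = Z/7,  Ȟ^1 = Z/7,  Ȟ^2 = 0


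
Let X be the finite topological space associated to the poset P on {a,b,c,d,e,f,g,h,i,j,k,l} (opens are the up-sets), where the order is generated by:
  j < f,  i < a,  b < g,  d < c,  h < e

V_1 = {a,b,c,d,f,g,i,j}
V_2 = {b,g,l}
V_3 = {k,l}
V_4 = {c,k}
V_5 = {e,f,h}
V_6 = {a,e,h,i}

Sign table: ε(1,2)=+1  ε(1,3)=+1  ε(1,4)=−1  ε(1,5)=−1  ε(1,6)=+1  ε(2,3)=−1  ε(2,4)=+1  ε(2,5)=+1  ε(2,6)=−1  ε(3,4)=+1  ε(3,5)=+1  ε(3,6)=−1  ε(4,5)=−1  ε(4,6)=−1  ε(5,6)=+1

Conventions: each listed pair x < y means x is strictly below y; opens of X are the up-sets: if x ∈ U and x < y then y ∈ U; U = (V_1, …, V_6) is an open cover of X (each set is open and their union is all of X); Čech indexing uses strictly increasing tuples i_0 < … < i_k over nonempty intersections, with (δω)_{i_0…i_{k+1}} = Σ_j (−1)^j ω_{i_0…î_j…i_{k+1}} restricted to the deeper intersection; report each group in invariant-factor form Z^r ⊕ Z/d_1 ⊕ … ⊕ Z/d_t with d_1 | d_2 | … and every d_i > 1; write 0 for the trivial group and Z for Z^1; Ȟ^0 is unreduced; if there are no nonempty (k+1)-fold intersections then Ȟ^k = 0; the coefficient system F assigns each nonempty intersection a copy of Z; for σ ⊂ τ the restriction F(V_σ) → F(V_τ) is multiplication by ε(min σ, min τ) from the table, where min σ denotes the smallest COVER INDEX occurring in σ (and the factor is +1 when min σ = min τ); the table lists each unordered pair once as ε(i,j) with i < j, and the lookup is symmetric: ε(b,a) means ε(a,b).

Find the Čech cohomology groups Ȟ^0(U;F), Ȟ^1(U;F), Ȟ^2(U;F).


Ȟ^0 ≅ 0, Ȟ^1 ≅ Z ⊕ Z/2, Ȟ^2 ≅ 0

nonempty overlaps:
  V12={b,g} V14={c} V15={f} V16={a,i} V23={l} V34={k} V56={e,h}
C dims 6,7; δ0: rk 6, SNF 1^5·2
degree 0: 6−6−0 = 0 → Ȟ^0 ≅ 0
degree 1: 7−0−6 = 1 plus torsion [2] → Ȟ^1 ≅ Z ⊕ Z/2
degree 2: 0−0−0 = 0 → Ȟ^2 ≅ 0


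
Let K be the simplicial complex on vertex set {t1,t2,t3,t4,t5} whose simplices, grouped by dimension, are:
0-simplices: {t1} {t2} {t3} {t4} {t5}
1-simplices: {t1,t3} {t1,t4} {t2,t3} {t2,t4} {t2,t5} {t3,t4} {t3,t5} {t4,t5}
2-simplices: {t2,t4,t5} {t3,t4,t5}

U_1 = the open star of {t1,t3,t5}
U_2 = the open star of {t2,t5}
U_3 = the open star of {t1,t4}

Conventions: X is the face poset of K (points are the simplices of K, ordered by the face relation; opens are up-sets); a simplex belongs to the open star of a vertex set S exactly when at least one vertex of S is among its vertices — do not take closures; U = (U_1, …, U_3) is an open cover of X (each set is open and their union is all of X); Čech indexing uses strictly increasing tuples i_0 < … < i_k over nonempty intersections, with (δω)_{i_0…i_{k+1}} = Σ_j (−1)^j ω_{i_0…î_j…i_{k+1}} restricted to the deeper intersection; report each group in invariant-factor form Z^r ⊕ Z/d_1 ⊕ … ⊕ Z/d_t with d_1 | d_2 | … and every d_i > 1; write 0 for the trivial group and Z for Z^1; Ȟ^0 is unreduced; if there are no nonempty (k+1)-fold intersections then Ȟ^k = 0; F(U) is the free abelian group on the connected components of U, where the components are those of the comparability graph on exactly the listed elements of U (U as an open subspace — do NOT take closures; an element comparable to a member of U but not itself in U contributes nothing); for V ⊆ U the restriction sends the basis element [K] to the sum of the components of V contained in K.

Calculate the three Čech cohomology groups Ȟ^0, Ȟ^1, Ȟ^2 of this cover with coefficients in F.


Ȟ^0 ≅ Z; Ȟ^1 ≅ Z^2; Ȟ^2 ≅ 0

nonempty intersections:
  U1={{t1},{t3},{t5},{t1,t3},{t1,t4},{t2,t3},{t2,t5},{t3,t4},{t3,t5},{t4,t5},{t2,t4,t5},{t3,t4,t5}} U2={{t2},{t5},{t2,t3},{t2,t4},{t2,t5},{t3,t5},{t4,t5},{t2,t4,t5},{t3,t4,t5}} U3={{t1},{t4},{t1,t3},{t1,t4},{t2,t4},{t3,t4},{t4,t5},{t2,t4,t5},{t3,t4,t5}}
  U12={{t5},{t2,t3},{t2,t5},{t3,t5},{t4,t5},{t2,t4,t5},{t3,t4,t5}} U13={{t1},{t1,t3},{t1,t4},{t3,t4},{t4,t5},{t2,t4,t5},{t3,t4,t5}} U23={{t2,t4},{t4,t5},{t2,t4,t5},{t3,t4,t5}}
  U123={{t4,t5},{t2,t4,t5},{t3,t4,t5}}
components per intersection:
  U1: {{t1},{t3},{t5},{t1,t3},{t1,t4},{t2,t3},{t2,t5},{t3,t4},{t3,t5},{t4,t5},{t2,t4,t5},{t3,t4,t5}}
  U2: {{t2},{t5},{t2,t3},{t2,t4},{t2,t5},{t3,t5},{t4,t5},{t2,t4,t5},{t3,t4,t5}}
  U3: {{t1},{t4},{t1,t3},{t1,t4},{t2,t4},{t3,t4},{t4,t5},{t2,t4,t5},{t3,t4,t5}}
  U12: {{t5},{t2,t5},{t3,t5},{t4,t5},{t2,t4,t5},{t3,t4,t5}} {{t2,t3}}
  U13: {{t1},{t1,t3},{t1,t4}} {{t3,t4},{t4,t5},{t2,t4,t5},{t3,t4,t5}}
  U23: {{t2,t4},{t4,t5},{t2,t4,t5},{t3,t4,t5}}
  U123: {{t4,t5},{t2,t4,t5},{t3,t4,t5}}
C dims 3,5,1; δ0: rk 2, SNF 1^2; δ1: rk 1, SNF 1^1
Ȟ^0: (3−2)−0=1 ⇒ Z
Ȟ^1: (5−1)−2=2 ⇒ Z^2
Ȟ^2: (1−0)−1=0 ⇒ 0


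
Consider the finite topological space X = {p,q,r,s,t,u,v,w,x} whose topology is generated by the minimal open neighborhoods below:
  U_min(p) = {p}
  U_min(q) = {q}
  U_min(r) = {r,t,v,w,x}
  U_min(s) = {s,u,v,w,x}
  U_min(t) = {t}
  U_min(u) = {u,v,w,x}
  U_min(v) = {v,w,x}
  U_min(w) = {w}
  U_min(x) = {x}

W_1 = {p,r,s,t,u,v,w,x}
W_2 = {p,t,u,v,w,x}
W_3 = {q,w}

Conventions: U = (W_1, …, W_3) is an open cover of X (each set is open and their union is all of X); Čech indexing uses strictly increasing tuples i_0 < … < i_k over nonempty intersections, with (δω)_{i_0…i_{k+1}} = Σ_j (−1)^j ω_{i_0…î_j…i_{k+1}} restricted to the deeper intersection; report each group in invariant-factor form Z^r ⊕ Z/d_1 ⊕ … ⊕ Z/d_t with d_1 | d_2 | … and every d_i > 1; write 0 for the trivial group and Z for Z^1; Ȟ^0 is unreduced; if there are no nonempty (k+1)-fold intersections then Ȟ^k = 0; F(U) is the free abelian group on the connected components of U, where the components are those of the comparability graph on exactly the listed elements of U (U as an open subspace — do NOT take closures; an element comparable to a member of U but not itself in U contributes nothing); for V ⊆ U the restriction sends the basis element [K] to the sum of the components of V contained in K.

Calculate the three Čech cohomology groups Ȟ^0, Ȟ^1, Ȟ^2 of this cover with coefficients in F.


Ȟ^0 = Z^3; Ȟ^1 = 0; Ȟ^2 = 0

nerve of the cover:
  W12={p,t,u,v,w,x} W13={w} W23={w}
  W123={w}
components per intersection:
  W1: {p} {r,s,t,u,v,w,x}
  W2: {p} {t} {u,v,w,x}
  W3: {q} {w}
  W12: {p} {t} {u,v,w,x}
  W13: {w}
  W23: {w}
  W123: {w}
C dims 7,5,1; δ0: rk 4, SNF 1^4; δ1: rk 1, SNF 1^1
Ȟ^0 = (7 − 4) − 0 = 3, so Ȟ^0 ≅ Z^3
Ȟ^1 = (5 − 1) − 4 = 0, so Ȟ^1 ≅ 0
Ȟ^2 = (1 − 0) − 1 = 0, so Ȟ^2 ≅ 0


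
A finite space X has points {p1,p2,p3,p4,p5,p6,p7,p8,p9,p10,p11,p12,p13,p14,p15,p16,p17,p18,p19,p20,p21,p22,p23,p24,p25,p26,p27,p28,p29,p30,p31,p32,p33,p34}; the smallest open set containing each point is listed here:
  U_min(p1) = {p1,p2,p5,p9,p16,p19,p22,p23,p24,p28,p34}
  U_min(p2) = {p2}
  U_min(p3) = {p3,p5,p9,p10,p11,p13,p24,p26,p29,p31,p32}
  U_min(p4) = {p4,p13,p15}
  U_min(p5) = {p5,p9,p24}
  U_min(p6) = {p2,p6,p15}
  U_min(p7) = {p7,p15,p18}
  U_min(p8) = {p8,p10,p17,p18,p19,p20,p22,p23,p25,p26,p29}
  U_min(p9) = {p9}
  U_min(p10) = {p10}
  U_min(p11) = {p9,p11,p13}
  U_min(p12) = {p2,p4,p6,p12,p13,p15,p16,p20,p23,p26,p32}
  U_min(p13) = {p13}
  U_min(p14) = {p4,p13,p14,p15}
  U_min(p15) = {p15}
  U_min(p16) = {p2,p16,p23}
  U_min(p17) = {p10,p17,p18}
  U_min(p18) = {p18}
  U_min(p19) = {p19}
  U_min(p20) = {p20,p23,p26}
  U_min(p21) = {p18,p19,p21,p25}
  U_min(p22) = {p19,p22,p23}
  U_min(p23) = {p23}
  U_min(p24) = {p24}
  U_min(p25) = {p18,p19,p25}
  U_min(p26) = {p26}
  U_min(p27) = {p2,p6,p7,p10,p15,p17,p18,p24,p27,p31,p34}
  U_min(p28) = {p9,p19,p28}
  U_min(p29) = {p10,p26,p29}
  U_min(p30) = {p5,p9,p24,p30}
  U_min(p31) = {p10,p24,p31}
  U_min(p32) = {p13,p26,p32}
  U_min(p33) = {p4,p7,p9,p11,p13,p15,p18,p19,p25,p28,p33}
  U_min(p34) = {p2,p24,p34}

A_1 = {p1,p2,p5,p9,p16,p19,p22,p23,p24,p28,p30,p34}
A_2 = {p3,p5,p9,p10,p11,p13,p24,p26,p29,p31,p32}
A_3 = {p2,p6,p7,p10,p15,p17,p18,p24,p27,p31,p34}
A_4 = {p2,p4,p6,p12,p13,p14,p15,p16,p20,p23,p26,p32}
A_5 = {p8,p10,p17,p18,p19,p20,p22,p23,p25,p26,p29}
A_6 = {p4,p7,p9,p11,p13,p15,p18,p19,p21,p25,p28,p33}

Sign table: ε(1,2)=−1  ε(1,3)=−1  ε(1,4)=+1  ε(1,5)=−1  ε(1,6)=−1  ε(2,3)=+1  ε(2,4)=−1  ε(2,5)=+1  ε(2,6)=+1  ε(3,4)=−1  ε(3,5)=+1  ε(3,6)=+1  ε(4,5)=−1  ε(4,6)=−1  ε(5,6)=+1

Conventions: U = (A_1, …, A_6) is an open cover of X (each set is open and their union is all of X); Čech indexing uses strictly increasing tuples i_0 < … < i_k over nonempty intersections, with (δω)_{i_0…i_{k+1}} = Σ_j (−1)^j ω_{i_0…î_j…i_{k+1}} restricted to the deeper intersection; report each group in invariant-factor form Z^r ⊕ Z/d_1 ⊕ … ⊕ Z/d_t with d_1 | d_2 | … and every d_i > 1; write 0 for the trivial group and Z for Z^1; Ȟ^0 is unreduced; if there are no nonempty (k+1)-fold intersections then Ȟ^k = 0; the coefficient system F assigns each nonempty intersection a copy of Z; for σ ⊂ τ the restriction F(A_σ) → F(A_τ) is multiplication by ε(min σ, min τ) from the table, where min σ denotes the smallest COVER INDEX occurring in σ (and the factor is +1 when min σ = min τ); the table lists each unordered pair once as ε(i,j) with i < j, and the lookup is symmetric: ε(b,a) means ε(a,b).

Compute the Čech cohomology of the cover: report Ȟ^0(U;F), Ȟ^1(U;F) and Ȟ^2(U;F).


intersection data:
  A12={p5,p9,p24} A13={p2,p24,p34} A14={p2,p16,p23} A15={p19,p22,p23} A16={p9,p19,p28} A23={p10,p24,p31} A24={p13,p26,p32} A25={p10,p26,p29} A26={p9,p11,p13} A34={p2,p6,p15} A35={p10,p17,p18} A36={p7,p15,p18} A45={p20,p23,p26} A46={p4,p13,p15} A56={p18,p19,p25}
  A123={p24} A126={p9} A134={p2} A145={p23} A156={p19} A235={p10} A245={p26} A246={p13} A346={p15} A356={p18}
C dims 6,15,10; δ0: rk 5, SNF 1^5; δ1: rk 10, SNF 1^9·2
Ȟ^0 = (6 − 5) − 0 = 1, so Ȟ^0 ≅ Z
Ȟ^1 = (15 − 10) − 5 = 0, so Ȟ^1 ≅ 0
Ȟ^2 = (10 − 0) − 10 = 0 plus torsion [2], so Ȟ^2 ≅ Z/2

Ȟ^0 ≅ Z, Ȟ^1 ≅ 0, Ȟ^2 ≅ Z/2
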